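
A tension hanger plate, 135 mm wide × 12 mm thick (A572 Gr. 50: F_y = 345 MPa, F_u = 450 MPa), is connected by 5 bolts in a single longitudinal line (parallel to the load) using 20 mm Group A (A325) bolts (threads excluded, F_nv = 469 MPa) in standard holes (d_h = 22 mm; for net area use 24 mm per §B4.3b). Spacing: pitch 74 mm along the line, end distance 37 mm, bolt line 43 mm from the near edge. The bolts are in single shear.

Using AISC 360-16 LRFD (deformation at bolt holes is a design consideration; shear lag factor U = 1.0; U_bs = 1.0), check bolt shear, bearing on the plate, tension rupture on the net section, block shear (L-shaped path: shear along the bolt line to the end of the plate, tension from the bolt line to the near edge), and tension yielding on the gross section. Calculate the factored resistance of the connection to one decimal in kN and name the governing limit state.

449.6 kN (net-section rupture governs)

Bolt shear: A_b = π(20)²/4 = 314.16 mm². φR_n = 0.75 × 469 × 314.16 × 5 × 1 = 552.5 kN.
Bearing (12 mm plate, F_u = 450 MPa): end bolts L_c = 37 − 22/2 = 26, R_n = min(1.2×26×12×450, 2.4×20×12×450) = 168.48 kN/bolt; interior L_c = 74 − 22 = 52, R_n = 259.2 kN/bolt. φR_n = 0.75 × (1×168.48 + 4×259.2) = 904.0 kN.
Tension rupture (net): A_n = (135 − 1×24)×12 = 1332 mm² (U = 1.0, A_e = A_n). φR_n = 0.75 × 450 × 1332 = 449.6 kN.
Block shear: shear path 1×[37+4×74] = 1×333 mm, A_gv = 3996, A_nv = 1×(333 − 4.5×24)×12 = 2700 mm²; tension to near edge: (43 − 0.5×24)×12 = 372 mm². R_n = min(0.6×450×2700, 0.6×345×3996) + 1.0×450×372 = min(729, 827.17) + 167.4 = 896.4 kN. φR_n = 0.75 × 896.4 = 672.3 kN.
Tension yield (gross): A_g = 135×12 = 1620 mm². φR_n = 0.90 × 345 × 1620 = 503.0 kN.
Governing: min(552.5, 904.0, 449.6, 672.3, 503.0) = 449.6 kN → net-section rupture.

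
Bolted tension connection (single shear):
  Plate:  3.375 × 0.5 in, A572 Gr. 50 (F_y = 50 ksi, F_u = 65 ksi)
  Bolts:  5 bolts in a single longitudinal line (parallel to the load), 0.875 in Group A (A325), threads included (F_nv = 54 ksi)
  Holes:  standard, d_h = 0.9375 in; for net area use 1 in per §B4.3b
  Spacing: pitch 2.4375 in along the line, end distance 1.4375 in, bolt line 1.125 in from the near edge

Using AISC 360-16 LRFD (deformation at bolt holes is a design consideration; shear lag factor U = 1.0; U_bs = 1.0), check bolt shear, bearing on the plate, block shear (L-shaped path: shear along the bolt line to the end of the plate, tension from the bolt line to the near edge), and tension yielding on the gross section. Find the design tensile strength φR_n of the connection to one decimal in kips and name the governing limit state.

Bolt shear: A_b = π(0.875)²/4 = 0.60132 in². φR_n = 0.75 × 54 × 0.60132 × 5 × 1 = 121.8 kips.
Bearing (0.5 in plate, F_u = 65 ksi): end bolts L_c = 1.4375 − 0.9375/2 = 0.96875, R_n = min(1.2×0.96875×0.5×65, 2.4×0.875×0.5×65) = 37.781 kips/bolt; interior L_c = 2.4375 − 0.9375 = 1.5, R_n = 58.5 kips/bolt. φR_n = 0.75 × (1×37.781 + 4×58.5) = 203.8 kips.
Block shear: shear path 1×[1.4375+4×2.4375] = 1×11.1875 in, A_gv = 5.5938, A_nv = 1×(11.1875 − 4.5×1)×0.5 = 3.3438 in²; tension to near edge: (1.125 − 0.5×1)×0.5 = 0.3125 in². R_n = min(0.6×65×3.3438, 0.6×50×5.5938) + 1.0×65×0.3125 = min(130.41, 167.81) + 20.313 = 150.72 kips. φR_n = 0.75 × 150.72 = 113.0 kips.
Tension yield (gross): A_g = 3.375×0.5 = 1.6875 in². φR_n = 0.90 × 50 × 1.6875 = 75.9 kips.
Governing: min(121.8, 203.8, 113.0, 75.9) = 75.9 kips → gross-section yield.

75.9 kips (gross-section yield governs)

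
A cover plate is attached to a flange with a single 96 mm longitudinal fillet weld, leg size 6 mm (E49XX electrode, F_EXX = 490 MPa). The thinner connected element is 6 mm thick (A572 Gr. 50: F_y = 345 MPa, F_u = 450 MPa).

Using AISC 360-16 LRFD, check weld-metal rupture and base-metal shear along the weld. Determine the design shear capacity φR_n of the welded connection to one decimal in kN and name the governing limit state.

89.8 kN (weld metal governs)

Weld metal: throat = 0.707×6 = 4.242 mm, L = 96 mm. φR_n = 0.75 × 0.6 × 490 × 4.242 × 96 = 89.8 kN.
Base metal shear (6 mm plate): yield φR_n = 1.0×0.6×345×6×96 = 119.2 kN; rupture φR_n = 0.75×0.6×450×6×96 = 116.6 kN; take 116.6 kN (rupture).
Governing: min(89.8, 116.6) = 89.8 kN → weld metal.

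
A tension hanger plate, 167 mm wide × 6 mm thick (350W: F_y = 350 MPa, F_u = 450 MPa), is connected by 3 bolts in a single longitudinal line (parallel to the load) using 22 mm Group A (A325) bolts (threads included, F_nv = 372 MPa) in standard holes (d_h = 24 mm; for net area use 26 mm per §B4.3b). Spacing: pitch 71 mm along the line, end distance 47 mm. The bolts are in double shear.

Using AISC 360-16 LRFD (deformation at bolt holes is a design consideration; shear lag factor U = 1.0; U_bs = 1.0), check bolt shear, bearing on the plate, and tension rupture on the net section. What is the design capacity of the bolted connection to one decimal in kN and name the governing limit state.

285.5 kN (net-section rupture governs)

Bolt shear: A_b = π(22)²/4 = 380.13 mm². φR_n = 0.75 × 372 × 380.13 × 3 × 2 = 636.3 kN.
Bearing (6 mm plate, F_u = 450 MPa): end bolts L_c = 47 − 24/2 = 35, R_n = min(1.2×35×6×450, 2.4×22×6×450) = 113.4 kN/bolt; interior L_c = 71 − 24 = 47, R_n = 142.56 kN/bolt. φR_n = 0.75 × (1×113.4 + 2×142.56) = 298.9 kN.
Tension rupture (net): A_n = (167 − 1×26)×6 = 846 mm² (U = 1.0, A_e = A_n). φR_n = 0.75 × 450 × 846 = 285.5 kN.
Governing: min(636.3, 298.9, 285.5) = 285.5 kN → net-section rupture.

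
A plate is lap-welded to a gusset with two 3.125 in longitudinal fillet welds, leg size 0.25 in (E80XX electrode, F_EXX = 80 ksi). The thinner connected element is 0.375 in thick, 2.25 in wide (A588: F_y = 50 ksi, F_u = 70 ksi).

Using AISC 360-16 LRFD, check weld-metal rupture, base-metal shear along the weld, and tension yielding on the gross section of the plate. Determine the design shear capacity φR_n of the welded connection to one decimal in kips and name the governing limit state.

38.0 kips (gross-section yield governs)

Weld metal: throat = 0.707×0.25 = 0.17675 in, L = 2×3.125 = 6.25 in. φR_n = 0.75 × 0.6 × 80 × 0.17675 × 6.25 = 39.8 kips.
Base metal shear (0.375 in plate): yield φR_n = 1.0×0.6×50×0.375×6.25 = 70.3 kips; rupture φR_n = 0.75×0.6×70×0.375×6.25 = 73.8 kips; take 70.3 kips (yield).
Tension yield (gross): A_g = 2.25×0.375 = 0.84375 in². φR_n = 0.90 × 50 × 0.84375 = 38.0 kips.
Governing: min(39.8, 70.3, 38.0) = 38.0 kips → gross-section yield.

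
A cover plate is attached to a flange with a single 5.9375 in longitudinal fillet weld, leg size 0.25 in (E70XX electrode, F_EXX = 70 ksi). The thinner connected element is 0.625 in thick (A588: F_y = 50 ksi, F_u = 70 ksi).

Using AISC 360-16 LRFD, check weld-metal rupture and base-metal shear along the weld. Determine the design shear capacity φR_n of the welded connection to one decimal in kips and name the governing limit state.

33.1 kips (weld metal governs)

Weld metal: throat = 0.707×0.25 = 0.17675 in, L = 5.9375 in. φR_n = 0.75 × 0.6 × 70 × 0.17675 × 5.9375 = 33.1 kips.
Base metal shear (0.625 in plate): yield φR_n = 1.0×0.6×50×0.625×5.9375 = 111.3 kips; rupture φR_n = 0.75×0.6×70×0.625×5.9375 = 116.9 kips; take 111.3 kips (yield).
Governing: min(33.1, 111.3) = 33.1 kips → weld metal.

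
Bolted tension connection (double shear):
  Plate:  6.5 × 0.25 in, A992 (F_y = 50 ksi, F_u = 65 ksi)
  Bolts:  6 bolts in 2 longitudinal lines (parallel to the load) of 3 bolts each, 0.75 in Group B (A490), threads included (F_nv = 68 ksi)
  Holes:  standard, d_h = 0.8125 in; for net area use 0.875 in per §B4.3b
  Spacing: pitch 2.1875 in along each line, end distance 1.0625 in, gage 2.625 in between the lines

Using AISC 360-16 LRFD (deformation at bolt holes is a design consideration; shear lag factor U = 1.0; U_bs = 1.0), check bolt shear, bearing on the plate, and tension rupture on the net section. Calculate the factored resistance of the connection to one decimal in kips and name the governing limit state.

57.9 kips (net-section rupture governs)

Bolt shear: A_b = π(0.75)²/4 = 0.44179 in². φR_n = 0.75 × 68 × 0.44179 × 6 × 2 = 270.4 kips.
Bearing (0.25 in plate, F_u = 65 ksi): end bolts L_c = 1.0625 − 0.8125/2 = 0.65625, R_n = min(1.2×0.65625×0.25×65, 2.4×0.75×0.25×65) = 12.797 kips/bolt; interior L_c = 2.1875 − 0.8125 = 1.375, R_n = 26.813 kips/bolt. φR_n = 0.75 × (2×12.797 + 4×26.813) = 99.6 kips.
Tension rupture (net): A_n = (6.5 − 2×0.875)×0.25 = 1.1875 in² (U = 1.0, A_e = A_n). φR_n = 0.75 × 65 × 1.1875 = 57.9 kips.
Governing: min(270.4, 99.6, 57.9) = 57.9 kips → net-section rupture.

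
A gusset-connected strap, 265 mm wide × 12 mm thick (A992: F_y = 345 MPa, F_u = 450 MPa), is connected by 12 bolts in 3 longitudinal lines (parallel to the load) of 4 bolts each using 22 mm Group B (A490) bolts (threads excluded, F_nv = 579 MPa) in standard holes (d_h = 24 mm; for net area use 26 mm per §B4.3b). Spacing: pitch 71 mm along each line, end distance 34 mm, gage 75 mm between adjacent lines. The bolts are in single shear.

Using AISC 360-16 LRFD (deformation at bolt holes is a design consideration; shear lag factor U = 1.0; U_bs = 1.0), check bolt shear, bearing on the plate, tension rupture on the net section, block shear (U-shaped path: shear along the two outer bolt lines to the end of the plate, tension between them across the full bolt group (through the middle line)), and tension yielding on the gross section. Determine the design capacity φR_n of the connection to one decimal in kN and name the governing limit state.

757.4 kN (net-section rupture governs)

Bolt shear: A_b = π(22)²/4 = 380.13 mm². φR_n = 0.75 × 579 × 380.13 × 12 × 1 = 1980.9 kN.
Bearing (12 mm plate, F_u = 450 MPa): end bolts L_c = 34 − 24/2 = 22, R_n = min(1.2×22×12×450, 2.4×22×12×450) = 142.56 kN/bolt; interior L_c = 71 − 24 = 47, R_n = 285.12 kN/bolt. φR_n = 0.75 × (3×142.56 + 9×285.12) = 2245.3 kN.
Tension rupture (net): A_n = (265 − 3×26)×12 = 2244 mm² (U = 1.0, A_e = A_n). φR_n = 0.75 × 450 × 2244 = 757.4 kN.
Block shear: shear path 2×[34+3×71] = 2×247 mm, A_gv = 5928, A_nv = 2×(247 − 3.5×26)×12 = 3744 mm²; tension across gage: (150 − 2×26)×12 = 1176 mm². R_n = min(0.6×450×3744, 0.6×345×5928) + 1.0×450×1176 = min(1010.9, 1227.1) + 529.2 = 1540.1 kN. φR_n = 0.75 × 1540.1 = 1155.1 kN.
Tension yield (gross): A_g = 265×12 = 3180 mm². φR_n = 0.90 × 345 × 3180 = 987.4 kN.
Governing: min(1980.9, 2245.3, 757.4, 1155.1, 987.4) = 757.4 kN → net-section rupture.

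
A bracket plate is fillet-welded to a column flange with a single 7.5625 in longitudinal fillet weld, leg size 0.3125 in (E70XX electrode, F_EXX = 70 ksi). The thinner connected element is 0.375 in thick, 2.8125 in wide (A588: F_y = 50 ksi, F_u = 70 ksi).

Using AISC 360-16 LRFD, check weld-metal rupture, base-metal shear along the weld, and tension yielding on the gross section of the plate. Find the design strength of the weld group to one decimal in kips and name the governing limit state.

47.5 kips (gross-section yield governs)

Weld metal: throat = 0.707×0.3125 = 0.22094 in, L = 7.5625 in. φR_n = 0.75 × 0.6 × 70 × 0.22094 × 7.5625 = 52.6 kips.
Base metal shear (0.375 in plate): yield φR_n = 1.0×0.6×50×0.375×7.5625 = 85.1 kips; rupture φR_n = 0.75×0.6×70×0.375×7.5625 = 89.3 kips; take 85.1 kips (yield).
Tension yield (gross): A_g = 2.8125×0.375 = 1.0547 in². φR_n = 0.90 × 50 × 1.0547 = 47.5 kips.
Governing: min(52.6, 85.1, 47.5) = 47.5 kips → gross-section yield.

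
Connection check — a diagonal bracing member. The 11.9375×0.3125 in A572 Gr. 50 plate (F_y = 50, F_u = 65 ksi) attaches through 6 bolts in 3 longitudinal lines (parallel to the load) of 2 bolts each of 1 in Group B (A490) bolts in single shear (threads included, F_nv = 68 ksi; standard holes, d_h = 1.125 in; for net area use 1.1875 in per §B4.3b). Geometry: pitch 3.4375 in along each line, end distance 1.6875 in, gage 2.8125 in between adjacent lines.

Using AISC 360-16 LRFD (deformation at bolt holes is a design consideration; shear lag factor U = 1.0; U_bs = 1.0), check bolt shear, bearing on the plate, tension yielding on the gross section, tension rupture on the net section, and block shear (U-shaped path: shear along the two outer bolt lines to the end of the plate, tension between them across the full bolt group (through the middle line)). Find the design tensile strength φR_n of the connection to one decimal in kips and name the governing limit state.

110.6 kips (block shear governs)

Bolt shear: A_b = π(1)²/4 = 0.7854 in². φR_n = 0.75 × 68 × 0.7854 × 6 × 1 = 240.3 kips.
Bearing (0.3125 in plate, F_u = 65 ksi): end bolts L_c = 1.6875 − 1.125/2 = 1.125, R_n = min(1.2×1.125×0.3125×65, 2.4×1×0.3125×65) = 27.422 kips/bolt; interior L_c = 3.4375 − 1.125 = 2.3125, R_n = 48.75 kips/bolt. φR_n = 0.75 × (3×27.422 + 3×48.75) = 171.4 kips.
Tension yield (gross): A_g = 11.9375×0.3125 = 3.7305 in². φR_n = 0.90 × 50 × 3.7305 = 167.9 kips.
Tension rupture (net): A_n = (11.9375 − 3×1.1875)×0.3125 = 2.6172 in² (U = 1.0, A_e = A_n). φR_n = 0.75 × 65 × 2.6172 = 127.6 kips.
Block shear: shear path 2×[1.6875+1×3.4375] = 2×5.125 in, A_gv = 3.2031, A_nv = 2×(5.125 − 1.5×1.1875)×0.3125 = 2.0898 in²; tension across gage: (5.625 − 2×1.1875)×0.3125 = 1.0156 in². R_n = min(0.6×65×2.0898, 0.6×50×3.2031) + 1.0×65×1.0156 = min(81.502, 96.093) + 66.014 = 147.52 kips. φR_n = 0.75 × 147.52 = 110.6 kips.
Governing: min(240.3, 171.4, 167.9, 127.6, 110.6) = 110.6 kips → block shear.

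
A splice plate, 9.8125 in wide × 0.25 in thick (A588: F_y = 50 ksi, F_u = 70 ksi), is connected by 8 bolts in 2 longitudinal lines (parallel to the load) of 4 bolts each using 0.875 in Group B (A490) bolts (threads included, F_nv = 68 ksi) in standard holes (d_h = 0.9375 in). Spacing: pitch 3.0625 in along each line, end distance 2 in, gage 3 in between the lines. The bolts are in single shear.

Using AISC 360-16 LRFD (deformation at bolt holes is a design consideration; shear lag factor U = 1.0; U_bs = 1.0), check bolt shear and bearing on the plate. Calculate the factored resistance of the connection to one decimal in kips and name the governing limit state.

Bolt shear: A_b = π(0.875)²/4 = 0.60132 in². φR_n = 0.75 × 68 × 0.60132 × 8 × 1 = 245.3 kips.
Bearing (0.25 in plate, F_u = 70 ksi): end bolts L_c = 2 − 0.9375/2 = 1.53125, R_n = min(1.2×1.53125×0.25×70, 2.4×0.875×0.25×70) = 32.156 kips/bolt; interior L_c = 3.0625 − 0.9375 = 2.125, R_n = 36.75 kips/bolt. φR_n = 0.75 × (2×32.156 + 6×36.75) = 213.6 kips.
Governing: min(245.3, 213.6) = 213.6 kips → bearing.

213.6 kips (bearing governs)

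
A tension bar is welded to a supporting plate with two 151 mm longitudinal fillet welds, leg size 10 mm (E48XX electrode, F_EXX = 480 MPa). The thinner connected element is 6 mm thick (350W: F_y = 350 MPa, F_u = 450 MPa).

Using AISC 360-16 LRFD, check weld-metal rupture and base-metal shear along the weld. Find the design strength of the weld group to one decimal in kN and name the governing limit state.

366.9 kN (base-metal shear governs)

Weld metal: throat = 0.707×10 = 7.07 mm, L = 2×151 = 302 mm. φR_n = 0.75 × 0.6 × 480 × 7.07 × 302 = 461.2 kN.
Base metal shear (6 mm plate): yield φR_n = 1.0×0.6×350×6×302 = 380.5 kN; rupture φR_n = 0.75×0.6×450×6×302 = 366.9 kN; take 366.9 kN (rupture).
Governing: min(461.2, 366.9) = 366.9 kN → base-metal shear.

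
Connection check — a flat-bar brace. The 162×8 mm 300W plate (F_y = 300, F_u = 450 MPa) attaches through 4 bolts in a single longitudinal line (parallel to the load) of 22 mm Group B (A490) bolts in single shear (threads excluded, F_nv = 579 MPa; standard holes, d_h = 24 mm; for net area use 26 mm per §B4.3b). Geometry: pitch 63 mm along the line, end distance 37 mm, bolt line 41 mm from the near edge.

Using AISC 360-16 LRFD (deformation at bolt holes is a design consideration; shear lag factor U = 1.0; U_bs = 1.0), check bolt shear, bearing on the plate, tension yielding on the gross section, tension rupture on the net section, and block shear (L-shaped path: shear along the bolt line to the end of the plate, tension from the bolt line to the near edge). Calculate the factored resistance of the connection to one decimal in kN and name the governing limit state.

294.3 kN (block shear governs)

Bolt shear: A_b = π(22)²/4 = 380.13 mm². φR_n = 0.75 × 579 × 380.13 × 4 × 1 = 660.3 kN.
Bearing (8 mm plate, F_u = 450 MPa): end bolts L_c = 37 − 24/2 = 25, R_n = min(1.2×25×8×450, 2.4×22×8×450) = 108 kN/bolt; interior L_c = 63 − 24 = 39, R_n = 168.48 kN/bolt. φR_n = 0.75 × (1×108 + 3×168.48) = 460.1 kN.
Tension yield (gross): A_g = 162×8 = 1296 mm². φR_n = 0.90 × 300 × 1296 = 349.9 kN.
Tension rupture (net): A_n = (162 − 1×26)×8 = 1088 mm² (U = 1.0, A_e = A_n). φR_n = 0.75 × 450 × 1088 = 367.2 kN.
Block shear: shear path 1×[37+3×63] = 1×226 mm, A_gv = 1808, A_nv = 1×(226 − 3.5×26)×8 = 1080 mm²; tension to near edge: (41 − 0.5×26)×8 = 224 mm². R_n = min(0.6×450×1080, 0.6×300×1808) + 1.0×450×224 = min(291.6, 325.44) + 100.8 = 392.4 kN. φR_n = 0.75 × 392.4 = 294.3 kN.
Governing: min(660.3, 460.1, 349.9, 367.2, 294.3) = 294.3 kN → block shear.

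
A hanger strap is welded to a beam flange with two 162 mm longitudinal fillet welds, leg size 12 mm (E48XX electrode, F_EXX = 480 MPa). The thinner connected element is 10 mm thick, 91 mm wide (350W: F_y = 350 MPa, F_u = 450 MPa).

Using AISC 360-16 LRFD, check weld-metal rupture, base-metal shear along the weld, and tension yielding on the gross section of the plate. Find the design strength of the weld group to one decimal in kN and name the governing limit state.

286.7 kN (gross-section yield governs)

Weld metal: throat = 0.707×12 = 8.484 mm, L = 2×162 = 324 mm. φR_n = 0.75 × 0.6 × 480 × 8.484 × 324 = 593.7 kN.
Base metal shear (10 mm plate): yield φR_n = 1.0×0.6×350×10×324 = 680.4 kN; rupture φR_n = 0.75×0.6×450×10×324 = 656.1 kN; take 656.1 kN (rupture).
Tension yield (gross): A_g = 91×10 = 910 mm². φR_n = 0.90 × 350 × 910 = 286.7 kN.
Governing: min(593.7, 656.1, 286.7) = 286.7 kN → gross-section yield.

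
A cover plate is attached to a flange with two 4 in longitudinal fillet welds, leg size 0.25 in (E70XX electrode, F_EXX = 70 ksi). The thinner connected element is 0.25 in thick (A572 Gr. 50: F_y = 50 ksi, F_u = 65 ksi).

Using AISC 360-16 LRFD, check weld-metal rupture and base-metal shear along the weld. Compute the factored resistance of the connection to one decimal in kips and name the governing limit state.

44.5 kips (weld metal governs)

Weld metal: throat = 0.707×0.25 = 0.17675 in, L = 2×4 = 8 in. φR_n = 0.75 × 0.6 × 70 × 0.17675 × 8 = 44.5 kips.
Base metal shear (0.25 in plate): yield φR_n = 1.0×0.6×50×0.25×8 = 60.0 kips; rupture φR_n = 0.75×0.6×65×0.25×8 = 58.5 kips; take 58.5 kips (rupture).
Governing: min(44.5, 58.5) = 44.5 kips → weld metal.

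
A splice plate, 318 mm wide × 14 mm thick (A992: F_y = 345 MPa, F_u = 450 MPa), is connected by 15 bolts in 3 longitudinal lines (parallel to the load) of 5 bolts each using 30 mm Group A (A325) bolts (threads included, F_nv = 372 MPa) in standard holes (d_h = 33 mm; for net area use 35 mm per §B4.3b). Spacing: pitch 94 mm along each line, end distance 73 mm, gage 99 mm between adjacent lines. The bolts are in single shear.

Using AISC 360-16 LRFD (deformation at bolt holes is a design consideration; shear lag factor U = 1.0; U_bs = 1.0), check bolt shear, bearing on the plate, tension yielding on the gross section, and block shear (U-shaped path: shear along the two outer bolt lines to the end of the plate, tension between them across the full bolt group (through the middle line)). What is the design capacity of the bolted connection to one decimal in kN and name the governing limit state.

1382.3 kN (gross-section yield governs)

Bolt shear: A_b = π(30)²/4 = 706.86 mm². φR_n = 0.75 × 372 × 706.86 × 15 × 1 = 2958.2 kN.
Bearing (14 mm plate, F_u = 450 MPa): end bolts L_c = 73 − 33/2 = 56.5, R_n = min(1.2×56.5×14×450, 2.4×30×14×450) = 427.14 kN/bolt; interior L_c = 94 − 33 = 61, R_n = 453.6 kN/bolt. φR_n = 0.75 × (3×427.14 + 12×453.6) = 5043.5 kN.
Tension yield (gross): A_g = 318×14 = 4452 mm². φR_n = 0.90 × 345 × 4452 = 1382.3 kN.
Block shear: shear path 2×[73+4×94] = 2×449 mm, A_gv = 12572, A_nv = 2×(449 − 4.5×35)×14 = 8162 mm²; tension across gage: (198 − 2×35)×14 = 1792 mm². R_n = min(0.6×450×8162, 0.6×345×12572) + 1.0×450×1792 = min(2203.7, 2602.4) + 806.4 = 3010.1 kN. φR_n = 0.75 × 3010.1 = 2257.6 kN.
Governing: min(2958.2, 5043.5, 1382.3, 2257.6) = 1382.3 kN → gross-section yield.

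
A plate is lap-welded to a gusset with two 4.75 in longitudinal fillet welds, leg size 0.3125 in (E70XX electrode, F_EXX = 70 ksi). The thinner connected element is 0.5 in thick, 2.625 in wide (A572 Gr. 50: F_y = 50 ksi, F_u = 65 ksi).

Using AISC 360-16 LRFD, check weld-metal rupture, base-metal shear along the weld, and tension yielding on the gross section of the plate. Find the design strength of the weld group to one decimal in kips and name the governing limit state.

Weld metal: throat = 0.707×0.3125 = 0.22094 in, L = 2×4.75 = 9.5 in. φR_n = 0.75 × 0.6 × 70 × 0.22094 × 9.5 = 66.1 kips.
Base metal shear (0.5 in plate): yield φR_n = 1.0×0.6×50×0.5×9.5 = 142.5 kips; rupture φR_n = 0.75×0.6×65×0.5×9.5 = 138.9 kips; take 138.9 kips (rupture).
Tension yield (gross): A_g = 2.625×0.5 = 1.3125 in². φR_n = 0.90 × 50 × 1.3125 = 59.1 kips.
Governing: min(66.1, 138.9, 59.1) = 59.1 kips → gross-section yield.

59.1 kips (gross-section yield governs)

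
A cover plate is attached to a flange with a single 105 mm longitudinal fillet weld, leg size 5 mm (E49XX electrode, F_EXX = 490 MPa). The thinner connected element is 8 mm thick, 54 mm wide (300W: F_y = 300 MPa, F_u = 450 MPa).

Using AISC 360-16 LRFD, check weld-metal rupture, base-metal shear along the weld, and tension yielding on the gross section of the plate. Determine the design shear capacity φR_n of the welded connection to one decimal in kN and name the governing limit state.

81.8 kN (weld metal governs)

Weld metal: throat = 0.707×5 = 3.535 mm, L = 105 mm. φR_n = 0.75 × 0.6 × 490 × 3.535 × 105 = 81.8 kN.
Base metal shear (8 mm plate): yield φR_n = 1.0×0.6×300×8×105 = 151.2 kN; rupture φR_n = 0.75×0.6×450×8×105 = 170.1 kN; take 151.2 kN (yield).
Tension yield (gross): A_g = 54×8 = 432 mm². φR_n = 0.90 × 300 × 432 = 116.6 kN.
Governing: min(81.8, 151.2, 116.6) = 81.8 kN → weld metal.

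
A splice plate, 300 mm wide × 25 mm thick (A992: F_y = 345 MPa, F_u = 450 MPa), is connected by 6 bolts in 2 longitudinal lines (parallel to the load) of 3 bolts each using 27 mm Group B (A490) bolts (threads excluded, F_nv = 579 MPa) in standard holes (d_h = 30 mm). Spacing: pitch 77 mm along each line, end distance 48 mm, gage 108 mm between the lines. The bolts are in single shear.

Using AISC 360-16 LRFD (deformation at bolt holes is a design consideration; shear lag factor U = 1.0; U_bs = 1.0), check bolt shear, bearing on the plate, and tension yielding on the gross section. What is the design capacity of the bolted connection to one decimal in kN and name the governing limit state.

Bolt shear: A_b = π(27)²/4 = 572.56 mm². φR_n = 0.75 × 579 × 572.56 × 6 × 1 = 1491.8 kN.
Bearing (25 mm plate, F_u = 450 MPa): end bolts L_c = 48 − 30/2 = 33, R_n = min(1.2×33×25×450, 2.4×27×25×450) = 445.5 kN/bolt; interior L_c = 77 − 30 = 47, R_n = 634.5 kN/bolt. φR_n = 0.75 × (2×445.5 + 4×634.5) = 2571.8 kN.
Tension yield (gross): A_g = 300×25 = 7500 mm². φR_n = 0.90 × 345 × 7500 = 2328.8 kN.
Governing: min(1491.8, 2571.8, 2328.8) = 1491.8 kN → bolt shear.

1491.8 kN (bolt shear governs)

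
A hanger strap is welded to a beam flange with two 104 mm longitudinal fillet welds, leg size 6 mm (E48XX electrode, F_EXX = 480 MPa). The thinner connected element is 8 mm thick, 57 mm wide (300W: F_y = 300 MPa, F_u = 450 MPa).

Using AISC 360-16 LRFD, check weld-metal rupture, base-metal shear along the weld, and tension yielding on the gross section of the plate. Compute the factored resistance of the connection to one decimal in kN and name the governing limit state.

123.1 kN (gross-section yield governs)

Weld metal: throat = 0.707×6 = 4.242 mm, L = 2×104 = 208 mm. φR_n = 0.75 × 0.6 × 480 × 4.242 × 208 = 190.6 kN.
Base metal shear (8 mm plate): yield φR_n = 1.0×0.6×300×8×208 = 299.5 kN; rupture φR_n = 0.75×0.6×450×8×208 = 337.0 kN; take 299.5 kN (yield).
Tension yield (gross): A_g = 57×8 = 456 mm². φR_n = 0.90 × 300 × 456 = 123.1 kN.
Governing: min(190.6, 299.5, 123.1) = 123.1 kN → gross-section yield.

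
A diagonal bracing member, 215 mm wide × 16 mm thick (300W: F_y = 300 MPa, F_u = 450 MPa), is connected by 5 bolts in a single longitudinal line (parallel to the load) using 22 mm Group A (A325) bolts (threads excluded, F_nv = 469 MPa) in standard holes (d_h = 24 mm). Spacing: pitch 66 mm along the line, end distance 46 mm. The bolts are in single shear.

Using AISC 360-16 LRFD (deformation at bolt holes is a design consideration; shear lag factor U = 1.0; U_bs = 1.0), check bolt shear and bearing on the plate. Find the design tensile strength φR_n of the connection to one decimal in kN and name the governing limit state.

668.6 kN (bolt shear governs)

Bolt shear: A_b = π(22)²/4 = 380.13 mm². φR_n = 0.75 × 469 × 380.13 × 5 × 1 = 668.6 kN.
Bearing (16 mm plate, F_u = 450 MPa): end bolts L_c = 46 − 24/2 = 34, R_n = min(1.2×34×16×450, 2.4×22×16×450) = 293.76 kN/bolt; interior L_c = 66 − 24 = 42, R_n = 362.88 kN/bolt. φR_n = 0.75 × (1×293.76 + 4×362.88) = 1309.0 kN.
Governing: min(668.6, 1309.0) = 668.6 kN → bolt shear.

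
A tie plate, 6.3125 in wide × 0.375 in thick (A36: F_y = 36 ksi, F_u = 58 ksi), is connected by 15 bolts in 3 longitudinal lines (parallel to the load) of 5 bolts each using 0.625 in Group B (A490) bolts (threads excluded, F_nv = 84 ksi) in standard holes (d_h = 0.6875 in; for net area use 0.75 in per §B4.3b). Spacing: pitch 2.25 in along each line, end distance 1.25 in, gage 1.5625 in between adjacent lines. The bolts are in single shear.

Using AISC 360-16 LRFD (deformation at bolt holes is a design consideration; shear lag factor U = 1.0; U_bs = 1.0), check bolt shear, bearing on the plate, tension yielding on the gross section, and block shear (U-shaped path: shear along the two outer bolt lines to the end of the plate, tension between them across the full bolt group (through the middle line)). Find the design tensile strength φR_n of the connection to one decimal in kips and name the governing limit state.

76.7 kips (gross-section yield governs)

Bolt shear: A_b = π(0.625)²/4 = 0.3068 in². φR_n = 0.75 × 84 × 0.3068 × 15 × 1 = 289.9 kips.
Bearing (0.375 in plate, F_u = 58 ksi): end bolts L_c = 1.25 − 0.6875/2 = 0.90625, R_n = min(1.2×0.90625×0.375×58, 2.4×0.625×0.375×58) = 23.653 kips/bolt; interior L_c = 2.25 − 0.6875 = 1.5625, R_n = 32.625 kips/bolt. φR_n = 0.75 × (3×23.653 + 12×32.625) = 346.8 kips.
Tension yield (gross): A_g = 6.3125×0.375 = 2.3672 in². φR_n = 0.90 × 36 × 2.3672 = 76.7 kips.
Block shear: shear path 2×[1.25+4×2.25] = 2×10.25 in, A_gv = 7.6875, A_nv = 2×(10.25 − 4.5×0.75)×0.375 = 5.1563 in²; tension across gage: (3.125 − 2×0.75)×0.375 = 0.60938 in². R_n = min(0.6×58×5.1563, 0.6×36×7.6875) + 1.0×58×0.60938 = min(179.44, 166.05) + 35.344 = 201.39 kips. φR_n = 0.75 × 201.39 = 151.0 kips.
Governing: min(289.9, 346.8, 76.7, 151.0) = 76.7 kips → gross-section yield.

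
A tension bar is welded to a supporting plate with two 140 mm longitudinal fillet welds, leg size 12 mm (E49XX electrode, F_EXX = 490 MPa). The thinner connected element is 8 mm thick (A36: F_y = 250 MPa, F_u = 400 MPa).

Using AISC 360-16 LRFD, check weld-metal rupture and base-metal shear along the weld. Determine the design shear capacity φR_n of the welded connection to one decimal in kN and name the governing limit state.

Weld metal: throat = 0.707×12 = 8.484 mm, L = 2×140 = 280 mm. φR_n = 0.75 × 0.6 × 490 × 8.484 × 280 = 523.8 kN.
Base metal shear (8 mm plate): yield φR_n = 1.0×0.6×250×8×280 = 336.0 kN; rupture φR_n = 0.75×0.6×400×8×280 = 403.2 kN; take 336.0 kN (yield).
Governing: min(523.8, 336.0) = 336.0 kN → base-metal shear.

336.0 kN (base-metal shear governs)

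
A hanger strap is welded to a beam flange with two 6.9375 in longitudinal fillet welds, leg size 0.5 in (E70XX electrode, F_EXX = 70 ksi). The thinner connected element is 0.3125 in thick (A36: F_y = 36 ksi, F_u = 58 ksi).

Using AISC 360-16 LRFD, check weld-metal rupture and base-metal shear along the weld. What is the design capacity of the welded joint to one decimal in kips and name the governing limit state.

93.7 kips (base-metal shear governs)

Weld metal: throat = 0.707×0.5 = 0.3535 in, L = 2×6.9375 = 13.875 in. φR_n = 0.75 × 0.6 × 70 × 0.3535 × 13.875 = 154.5 kips.
Base metal shear (0.3125 in plate): yield φR_n = 1.0×0.6×36×0.3125×13.875 = 93.7 kips; rupture φR_n = 0.75×0.6×58×0.3125×13.875 = 113.2 kips; take 93.7 kips (yield).
Governing: min(154.5, 93.7) = 93.7 kips → base-metal shear.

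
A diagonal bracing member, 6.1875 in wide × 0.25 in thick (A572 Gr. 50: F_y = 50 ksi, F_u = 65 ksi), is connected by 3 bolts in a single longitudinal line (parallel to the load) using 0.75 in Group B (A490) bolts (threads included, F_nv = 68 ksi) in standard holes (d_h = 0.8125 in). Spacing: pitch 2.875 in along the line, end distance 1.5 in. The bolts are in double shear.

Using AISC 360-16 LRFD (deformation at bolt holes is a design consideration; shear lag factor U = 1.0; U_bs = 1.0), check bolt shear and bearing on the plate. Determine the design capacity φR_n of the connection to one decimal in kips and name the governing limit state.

59.9 kips (bearing governs)

Bolt shear: A_b = π(0.75)²/4 = 0.44179 in². φR_n = 0.75 × 68 × 0.44179 × 3 × 2 = 135.2 kips.
Bearing (0.25 in plate, F_u = 65 ksi): end bolts L_c = 1.5 − 0.8125/2 = 1.09375, R_n = min(1.2×1.09375×0.25×65, 2.4×0.75×0.25×65) = 21.328 kips/bolt; interior L_c = 2.875 − 0.8125 = 2.0625, R_n = 29.25 kips/bolt. φR_n = 0.75 × (1×21.328 + 2×29.25) = 59.9 kips.
Governing: min(135.2, 59.9) = 59.9 kips → bearing.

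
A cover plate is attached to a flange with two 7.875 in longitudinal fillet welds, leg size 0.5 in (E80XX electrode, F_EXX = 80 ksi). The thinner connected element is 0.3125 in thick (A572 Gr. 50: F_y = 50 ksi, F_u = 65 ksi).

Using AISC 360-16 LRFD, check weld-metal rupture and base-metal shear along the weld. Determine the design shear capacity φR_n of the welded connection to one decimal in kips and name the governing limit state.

144.0 kips (base-metal shear governs)

Weld metal: throat = 0.707×0.5 = 0.3535 in, L = 2×7.875 = 15.75 in. φR_n = 0.75 × 0.6 × 80 × 0.3535 × 15.75 = 200.4 kips.
Base metal shear (0.3125 in plate): yield φR_n = 1.0×0.6×50×0.3125×15.75 = 147.7 kips; rupture φR_n = 0.75×0.6×65×0.3125×15.75 = 144.0 kips; take 144.0 kips (rupture).
Governing: min(200.4, 144.0) = 144.0 kips → base-metal shear.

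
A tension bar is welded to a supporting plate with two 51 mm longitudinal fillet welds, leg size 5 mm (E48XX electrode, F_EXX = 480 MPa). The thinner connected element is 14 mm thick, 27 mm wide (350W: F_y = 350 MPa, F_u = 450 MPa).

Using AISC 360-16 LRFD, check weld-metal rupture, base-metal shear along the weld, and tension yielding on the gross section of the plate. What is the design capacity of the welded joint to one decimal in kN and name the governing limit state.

77.9 kN (weld metal governs)

Weld metal: throat = 0.707×5 = 3.535 mm, L = 2×51 = 102 mm. φR_n = 0.75 × 0.6 × 480 × 3.535 × 102 = 77.9 kN.
Base metal shear (14 mm plate): yield φR_n = 1.0×0.6×350×14×102 = 299.9 kN; rupture φR_n = 0.75×0.6×450×14×102 = 289.2 kN; take 289.2 kN (rupture).
Tension yield (gross): A_g = 27×14 = 378 mm². φR_n = 0.90 × 350 × 378 = 119.1 kN.
Governing: min(77.9, 289.2, 119.1) = 77.9 kN → weld metal.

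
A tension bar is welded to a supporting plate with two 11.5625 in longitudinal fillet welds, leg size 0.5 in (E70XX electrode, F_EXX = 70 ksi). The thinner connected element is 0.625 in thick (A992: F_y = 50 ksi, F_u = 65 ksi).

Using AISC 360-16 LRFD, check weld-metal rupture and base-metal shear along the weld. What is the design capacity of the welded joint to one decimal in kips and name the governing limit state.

Weld metal: throat = 0.707×0.5 = 0.3535 in, L = 2×11.5625 = 23.125 in. φR_n = 0.75 × 0.6 × 70 × 0.3535 × 23.125 = 257.5 kips.
Base metal shear (0.625 in plate): yield φR_n = 1.0×0.6×50×0.625×23.125 = 433.6 kips; rupture φR_n = 0.75×0.6×65×0.625×23.125 = 422.8 kips; take 422.8 kips (rupture).
Governing: min(257.5, 422.8) = 257.5 kips → weld metal.

257.5 kips (weld metal governs)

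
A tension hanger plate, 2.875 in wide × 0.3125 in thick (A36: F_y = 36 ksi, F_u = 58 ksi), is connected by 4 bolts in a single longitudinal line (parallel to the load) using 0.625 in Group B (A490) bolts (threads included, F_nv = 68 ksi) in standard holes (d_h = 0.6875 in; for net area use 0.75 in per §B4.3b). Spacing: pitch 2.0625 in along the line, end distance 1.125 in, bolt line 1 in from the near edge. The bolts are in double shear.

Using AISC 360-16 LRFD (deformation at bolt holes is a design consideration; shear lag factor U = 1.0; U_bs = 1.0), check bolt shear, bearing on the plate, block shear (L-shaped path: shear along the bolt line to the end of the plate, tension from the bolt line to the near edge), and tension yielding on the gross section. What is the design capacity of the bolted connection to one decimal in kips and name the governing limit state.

29.1 kips (gross-section yield governs)

Bolt shear: A_b = π(0.625)²/4 = 0.3068 in². φR_n = 0.75 × 68 × 0.3068 × 4 × 2 = 125.2 kips.
Bearing (0.3125 in plate, F_u = 58 ksi): end bolts L_c = 1.125 − 0.6875/2 = 0.78125, R_n = min(1.2×0.78125×0.3125×58, 2.4×0.625×0.3125×58) = 16.992 kips/bolt; interior L_c = 2.0625 − 0.6875 = 1.375, R_n = 27.188 kips/bolt. φR_n = 0.75 × (1×16.992 + 3×27.188) = 73.9 kips.
Block shear: shear path 1×[1.125+3×2.0625] = 1×7.3125 in, A_gv = 2.2852, A_nv = 1×(7.3125 − 3.5×0.75)×0.3125 = 1.4648 in²; tension to near edge: (1 − 0.5×0.75)×0.3125 = 0.19531 in². R_n = min(0.6×58×1.4648, 0.6×36×2.2852) + 1.0×58×0.19531 = min(50.975, 49.36) + 11.328 = 60.688 kips. φR_n = 0.75 × 60.688 = 45.5 kips.
Tension yield (gross): A_g = 2.875×0.3125 = 0.89844 in². φR_n = 0.90 × 36 × 0.89844 = 29.1 kips.
Governing: min(125.2, 73.9, 45.5, 29.1) = 29.1 kips → gross-section yield.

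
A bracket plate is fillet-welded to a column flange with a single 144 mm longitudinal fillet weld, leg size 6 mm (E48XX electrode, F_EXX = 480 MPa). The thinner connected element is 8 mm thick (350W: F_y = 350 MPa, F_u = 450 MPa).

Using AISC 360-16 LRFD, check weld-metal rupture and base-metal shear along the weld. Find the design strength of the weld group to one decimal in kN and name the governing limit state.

Weld metal: throat = 0.707×6 = 4.242 mm, L = 144 mm. φR_n = 0.75 × 0.6 × 480 × 4.242 × 144 = 131.9 kN.
Base metal shear (8 mm plate): yield φR_n = 1.0×0.6×350×8×144 = 241.9 kN; rupture φR_n = 0.75×0.6×450×8×144 = 233.3 kN; take 233.3 kN (rupture).
Governing: min(131.9, 233.3) = 131.9 kN → weld metal.

131.9 kN (weld metal governs)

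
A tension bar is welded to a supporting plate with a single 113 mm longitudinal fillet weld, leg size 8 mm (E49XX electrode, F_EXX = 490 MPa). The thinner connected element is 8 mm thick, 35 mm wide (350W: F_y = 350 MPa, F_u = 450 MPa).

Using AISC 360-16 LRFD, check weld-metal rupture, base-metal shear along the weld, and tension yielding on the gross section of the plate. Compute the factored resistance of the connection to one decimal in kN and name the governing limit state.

Weld metal: throat = 0.707×8 = 5.656 mm, L = 113 mm. φR_n = 0.75 × 0.6 × 490 × 5.656 × 113 = 140.9 kN.
Base metal shear (8 mm plate): yield φR_n = 1.0×0.6×350×8×113 = 189.8 kN; rupture φR_n = 0.75×0.6×450×8×113 = 183.1 kN; take 183.1 kN (rupture).
Tension yield (gross): A_g = 35×8 = 280 mm². φR_n = 0.90 × 350 × 280 = 88.2 kN.
Governing: min(140.9, 183.1, 88.2) = 88.2 kN → gross-section yield.

88.2 kN (gross-section yield governs)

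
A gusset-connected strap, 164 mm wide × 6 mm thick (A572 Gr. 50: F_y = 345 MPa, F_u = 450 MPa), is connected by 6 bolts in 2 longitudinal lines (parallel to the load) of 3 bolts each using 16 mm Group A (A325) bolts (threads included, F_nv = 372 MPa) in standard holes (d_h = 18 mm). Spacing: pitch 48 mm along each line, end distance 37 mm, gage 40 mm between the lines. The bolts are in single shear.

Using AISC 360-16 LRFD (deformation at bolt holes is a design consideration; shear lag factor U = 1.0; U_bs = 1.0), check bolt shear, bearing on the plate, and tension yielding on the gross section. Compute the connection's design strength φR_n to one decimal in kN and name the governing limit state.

Bolt shear: A_b = π(16)²/4 = 201.06 mm². φR_n = 0.75 × 372 × 201.06 × 6 × 1 = 336.6 kN.
Bearing (6 mm plate, F_u = 450 MPa): end bolts L_c = 37 − 18/2 = 28, R_n = min(1.2×28×6×450, 2.4×16×6×450) = 90.72 kN/bolt; interior L_c = 48 − 18 = 30, R_n = 97.2 kN/bolt. φR_n = 0.75 × (2×90.72 + 4×97.2) = 427.7 kN.
Tension yield (gross): A_g = 164×6 = 984 mm². φR_n = 0.90 × 345 × 984 = 305.5 kN.
Governing: min(336.6, 427.7, 305.5) = 305.5 kN → gross-section yield.

305.5 kN (gross-section yield governs)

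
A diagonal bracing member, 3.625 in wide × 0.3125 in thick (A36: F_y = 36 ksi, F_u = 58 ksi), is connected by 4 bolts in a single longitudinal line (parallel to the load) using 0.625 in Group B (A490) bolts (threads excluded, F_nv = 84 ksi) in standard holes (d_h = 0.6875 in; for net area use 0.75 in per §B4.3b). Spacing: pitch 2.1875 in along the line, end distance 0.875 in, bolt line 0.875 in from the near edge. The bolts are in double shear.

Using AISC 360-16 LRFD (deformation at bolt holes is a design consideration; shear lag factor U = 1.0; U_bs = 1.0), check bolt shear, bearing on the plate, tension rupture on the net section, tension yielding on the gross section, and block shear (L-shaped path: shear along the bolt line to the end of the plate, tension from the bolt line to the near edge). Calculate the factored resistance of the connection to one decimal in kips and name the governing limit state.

36.7 kips (gross-section yield governs)

Bolt shear: A_b = π(0.625)²/4 = 0.3068 in². φR_n = 0.75 × 84 × 0.3068 × 4 × 2 = 154.6 kips.
Bearing (0.3125 in plate, F_u = 58 ksi): end bolts L_c = 0.875 − 0.6875/2 = 0.53125, R_n = min(1.2×0.53125×0.3125×58, 2.4×0.625×0.3125×58) = 11.555 kips/bolt; interior L_c = 2.1875 − 0.6875 = 1.5, R_n = 27.188 kips/bolt. φR_n = 0.75 × (1×11.555 + 3×27.188) = 69.8 kips.
Tension rupture (net): A_n = (3.625 − 1×0.75)×0.3125 = 0.89844 in² (U = 1.0, A_e = A_n). φR_n = 0.75 × 58 × 0.89844 = 39.1 kips.
Tension yield (gross): A_g = 3.625×0.3125 = 1.1328 in². φR_n = 0.90 × 36 × 1.1328 = 36.7 kips.
Block shear: shear path 1×[0.875+3×2.1875] = 1×7.4375 in, A_gv = 2.3242, A_nv = 1×(7.4375 − 3.5×0.75)×0.3125 = 1.5039 in²; tension to near edge: (0.875 − 0.5×0.75)×0.3125 = 0.15625 in². R_n = min(0.6×58×1.5039, 0.6×36×2.3242) + 1.0×58×0.15625 = min(52.336, 50.203) + 9.0625 = 59.266 kips. φR_n = 0.75 × 59.266 = 44.4 kips.
Governing: min(154.6, 69.8, 39.1, 36.7, 44.4) = 36.7 kips → gross-section yield.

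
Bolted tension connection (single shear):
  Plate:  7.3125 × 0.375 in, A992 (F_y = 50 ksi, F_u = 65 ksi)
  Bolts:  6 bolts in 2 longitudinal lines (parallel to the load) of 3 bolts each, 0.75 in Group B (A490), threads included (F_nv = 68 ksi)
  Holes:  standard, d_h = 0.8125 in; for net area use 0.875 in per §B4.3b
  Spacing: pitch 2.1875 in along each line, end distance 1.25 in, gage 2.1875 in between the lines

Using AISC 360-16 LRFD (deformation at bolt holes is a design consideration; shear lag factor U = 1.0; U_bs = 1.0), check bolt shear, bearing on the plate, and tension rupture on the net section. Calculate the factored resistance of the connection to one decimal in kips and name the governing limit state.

Bolt shear: A_b = π(0.75)²/4 = 0.44179 in². φR_n = 0.75 × 68 × 0.44179 × 6 × 1 = 135.2 kips.
Bearing (0.375 in plate, F_u = 65 ksi): end bolts L_c = 1.25 − 0.8125/2 = 0.84375, R_n = min(1.2×0.84375×0.375×65, 2.4×0.75×0.375×65) = 24.68 kips/bolt; interior L_c = 2.1875 − 0.8125 = 1.375, R_n = 40.219 kips/bolt. φR_n = 0.75 × (2×24.68 + 4×40.219) = 157.7 kips.
Tension rupture (net): A_n = (7.3125 − 2×0.875)×0.375 = 2.0859 in² (U = 1.0, A_e = A_n). φR_n = 0.75 × 65 × 2.0859 = 101.7 kips.
Governing: min(135.2, 157.7, 101.7) = 101.7 kips → net-section rupture.

101.7 kips (net-section rupture governs)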